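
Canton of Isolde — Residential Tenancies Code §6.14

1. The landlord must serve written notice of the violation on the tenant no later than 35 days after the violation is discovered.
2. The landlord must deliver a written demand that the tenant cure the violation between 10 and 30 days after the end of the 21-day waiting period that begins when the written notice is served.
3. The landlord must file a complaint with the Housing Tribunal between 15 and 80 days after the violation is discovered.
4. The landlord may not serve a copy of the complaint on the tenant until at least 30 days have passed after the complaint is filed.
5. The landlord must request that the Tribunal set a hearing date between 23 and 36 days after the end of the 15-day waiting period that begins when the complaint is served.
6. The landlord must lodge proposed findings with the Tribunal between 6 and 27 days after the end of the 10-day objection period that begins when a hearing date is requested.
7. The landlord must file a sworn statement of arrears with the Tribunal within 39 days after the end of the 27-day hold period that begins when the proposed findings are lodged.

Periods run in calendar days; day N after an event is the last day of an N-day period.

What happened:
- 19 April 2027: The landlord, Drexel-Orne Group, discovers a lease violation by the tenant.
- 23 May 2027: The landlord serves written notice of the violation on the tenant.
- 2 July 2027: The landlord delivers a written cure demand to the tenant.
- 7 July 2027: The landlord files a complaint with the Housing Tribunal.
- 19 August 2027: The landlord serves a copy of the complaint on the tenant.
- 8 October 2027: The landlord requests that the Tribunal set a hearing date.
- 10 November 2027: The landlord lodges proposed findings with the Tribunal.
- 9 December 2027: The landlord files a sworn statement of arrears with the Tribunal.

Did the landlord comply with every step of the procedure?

Step 1: 35 days after 19 April 2027 (when the violation is discovered) is 24 May 2027; 23 May 2027 is within that limit.
Step 2: the window is 10–30 days after 13 June 2027 (end of the 21-day waiting period, which began when the written notice is served on 23 May 2027), so 23 June 2027 through 13 July 2027; done 2 July 2027 — within the window.
Step 3: the window is 15–80 days after 19 April 2027 (when the violation is discovered), so 4 May 2027 through 8 July 2027; done 7 July 2027, which is between those dates.
Step 4: the earliest permitted date is 30 days after 7 July 2027 (when the complaint is filed), i.e. 6 August 2027; done 19 August 2027 — permitted.
Step 5: the window is 23–36 days after 3 September 2027 (end of the 15-day waiting period, which began when the complaint is served on 19 August 2027), so 26 September 2027 through 9 October 2027; 8 October 2027 falls inside that range.
Step 6: the window is 6–27 days after 18 October 2027 (end of the 10-day objection period, which began when a hearing date is requested on 8 October 2027), so 24 October 2027 through 14 November 2027; done 10 November 2027 — within the window.
Step 7: 39 days after 7 December 2027 (end of the 27-day hold period, which began when the proposed findings are lodged on 10 November 2027) is 15 January 2028; 9 December 2027 is within that limit.

Yes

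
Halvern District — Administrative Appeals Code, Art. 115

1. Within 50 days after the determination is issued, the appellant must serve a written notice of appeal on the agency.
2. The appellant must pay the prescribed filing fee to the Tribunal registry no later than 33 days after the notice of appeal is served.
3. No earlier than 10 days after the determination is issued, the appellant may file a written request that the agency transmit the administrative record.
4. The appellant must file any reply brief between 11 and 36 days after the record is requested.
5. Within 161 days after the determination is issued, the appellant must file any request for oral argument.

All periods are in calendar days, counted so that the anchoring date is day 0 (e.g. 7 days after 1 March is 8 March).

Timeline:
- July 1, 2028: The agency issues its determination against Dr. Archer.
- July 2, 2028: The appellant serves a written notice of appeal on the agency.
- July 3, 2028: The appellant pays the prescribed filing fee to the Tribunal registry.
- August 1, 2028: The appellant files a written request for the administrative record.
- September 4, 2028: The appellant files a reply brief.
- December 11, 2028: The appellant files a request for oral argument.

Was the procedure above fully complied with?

(1) due by July 1, 2028 + 50 days = August 20, 2028; July 2, 2028 is within that limit.
(2) due by July 2, 2028 + 33 days = August 4, 2028; completed July 3, 2028, before the deadline.
(3) permitted from July 1, 2028 + 10 days = July 11, 2028 onward; August 1, 2028 is on or after that date.
(4) the permitted window runs from August 1, 2028 + 11 = August 12, 2028 to August 1, 2028 + 36 = September 6, 2028; September 4, 2028 falls inside that range.
(5) due by July 1, 2028 + 161 days = December 9, 2028; not done until December 11, 2028, 2 days after the deadline.

No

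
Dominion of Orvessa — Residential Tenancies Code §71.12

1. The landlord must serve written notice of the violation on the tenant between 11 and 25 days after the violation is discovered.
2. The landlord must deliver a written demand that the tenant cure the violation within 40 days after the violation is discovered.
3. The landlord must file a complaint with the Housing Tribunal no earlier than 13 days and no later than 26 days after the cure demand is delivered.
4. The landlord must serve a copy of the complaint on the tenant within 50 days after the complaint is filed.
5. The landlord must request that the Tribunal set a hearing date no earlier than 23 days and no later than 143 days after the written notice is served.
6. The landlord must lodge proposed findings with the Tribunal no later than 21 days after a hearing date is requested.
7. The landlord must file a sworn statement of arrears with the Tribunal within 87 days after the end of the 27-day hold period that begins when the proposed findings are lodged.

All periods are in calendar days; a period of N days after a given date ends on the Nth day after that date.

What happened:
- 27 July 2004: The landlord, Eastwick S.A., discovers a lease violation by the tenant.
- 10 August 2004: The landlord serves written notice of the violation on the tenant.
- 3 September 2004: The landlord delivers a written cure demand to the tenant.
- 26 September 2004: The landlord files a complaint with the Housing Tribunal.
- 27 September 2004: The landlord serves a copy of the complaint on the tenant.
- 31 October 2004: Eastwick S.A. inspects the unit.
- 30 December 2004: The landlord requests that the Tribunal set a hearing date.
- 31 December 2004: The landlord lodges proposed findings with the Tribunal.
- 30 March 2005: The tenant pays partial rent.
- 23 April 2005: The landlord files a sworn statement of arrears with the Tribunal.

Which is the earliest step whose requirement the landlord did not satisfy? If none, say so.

None — every step was satisfied

Step 1: the window is 11–25 days after 27 July 2004 (when the violation is discovered), so 7 August 2004 through 21 August 2004; done 10 August 2004 — within the window.
Step 2: 40 days after 27 July 2004 (when the violation is discovered) is 5 September 2004; done 3 September 2004 — timely.
Step 3: the window is 13–26 days after 3 September 2004 (when the cure demand is delivered), so 16 September 2004 through 29 September 2004; done 26 September 2004 — within the window.
Step 4: 50 days after 26 September 2004 (when the complaint is filed) is 15 November 2004; done 27 September 2004 — timely.
Step 5: the window is 23–143 days after 10 August 2004 (when the written notice is served), so 2 September 2004 through 31 December 2004; done 30 December 2004, which is between those dates.
Step 6: 21 days after 30 December 2004 (when a hearing date is requested) is 20 January 2005; done 31 December 2004 — timely.
Step 7: 87 days after 27 January 2005 (end of the 27-day hold period, which began when the proposed findings are lodged on 31 December 2004) is 24 April 2005; 23 April 2005 is within that limit.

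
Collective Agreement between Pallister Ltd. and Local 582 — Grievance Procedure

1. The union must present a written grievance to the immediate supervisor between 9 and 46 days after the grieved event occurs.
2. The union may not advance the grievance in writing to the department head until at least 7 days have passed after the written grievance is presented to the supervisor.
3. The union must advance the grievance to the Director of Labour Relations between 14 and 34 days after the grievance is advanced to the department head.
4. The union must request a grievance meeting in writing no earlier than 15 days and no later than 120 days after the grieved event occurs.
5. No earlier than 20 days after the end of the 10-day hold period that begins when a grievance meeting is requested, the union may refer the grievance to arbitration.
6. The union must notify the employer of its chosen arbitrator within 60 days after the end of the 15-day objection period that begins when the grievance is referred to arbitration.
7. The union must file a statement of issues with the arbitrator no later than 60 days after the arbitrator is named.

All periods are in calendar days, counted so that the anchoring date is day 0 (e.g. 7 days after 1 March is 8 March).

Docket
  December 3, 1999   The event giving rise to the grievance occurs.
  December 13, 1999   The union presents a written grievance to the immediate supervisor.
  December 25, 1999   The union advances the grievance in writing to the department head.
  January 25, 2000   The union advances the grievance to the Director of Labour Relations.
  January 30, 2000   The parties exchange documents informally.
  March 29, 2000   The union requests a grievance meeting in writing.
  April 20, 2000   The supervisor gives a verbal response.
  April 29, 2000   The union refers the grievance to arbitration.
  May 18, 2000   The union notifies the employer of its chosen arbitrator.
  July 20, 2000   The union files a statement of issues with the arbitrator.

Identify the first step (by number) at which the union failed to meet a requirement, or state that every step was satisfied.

Step 7

Step 1: the window is 9–46 days after December 3, 1999 (when the grieved event occurs), so December 12, 1999 through January 18, 2000; done December 13, 1999, which is between those dates.
Step 2: the earliest permitted date is 7 days after December 13, 1999 (when the written grievance is presented to the supervisor), i.e. December 20, 1999; December 25, 1999 is on or after that date.
Step 3: the window is 14–34 days after December 25, 1999 (when the grievance is advanced to the department head), so January 8, 2000 through January 28, 2000; done January 25, 2000 — within the window.
Step 4: the window is 15–120 days after December 3, 1999 (when the grieved event occurs), so December 18, 1999 through April 1, 2000; March 29, 2000 falls inside that range.
Step 5: the earliest permitted date is 20 days after April 8, 2000 (end of the 10-day hold period, which began when a grievance meeting is requested on March 29, 2000), i.e. April 28, 2000; done April 29, 2000, after the minimum wait.
Step 6: 60 days after May 14, 2000 (end of the 15-day objection period, which began when the grievance is referred to arbitration on April 29, 2000) is July 13, 2000; done May 18, 2000 — timely.
Step 7: 60 days after May 18, 2000 (when the arbitrator is named) is July 17, 2000; done July 20, 2000 — 3 days late.
The procedure was therefore not followed at step 7.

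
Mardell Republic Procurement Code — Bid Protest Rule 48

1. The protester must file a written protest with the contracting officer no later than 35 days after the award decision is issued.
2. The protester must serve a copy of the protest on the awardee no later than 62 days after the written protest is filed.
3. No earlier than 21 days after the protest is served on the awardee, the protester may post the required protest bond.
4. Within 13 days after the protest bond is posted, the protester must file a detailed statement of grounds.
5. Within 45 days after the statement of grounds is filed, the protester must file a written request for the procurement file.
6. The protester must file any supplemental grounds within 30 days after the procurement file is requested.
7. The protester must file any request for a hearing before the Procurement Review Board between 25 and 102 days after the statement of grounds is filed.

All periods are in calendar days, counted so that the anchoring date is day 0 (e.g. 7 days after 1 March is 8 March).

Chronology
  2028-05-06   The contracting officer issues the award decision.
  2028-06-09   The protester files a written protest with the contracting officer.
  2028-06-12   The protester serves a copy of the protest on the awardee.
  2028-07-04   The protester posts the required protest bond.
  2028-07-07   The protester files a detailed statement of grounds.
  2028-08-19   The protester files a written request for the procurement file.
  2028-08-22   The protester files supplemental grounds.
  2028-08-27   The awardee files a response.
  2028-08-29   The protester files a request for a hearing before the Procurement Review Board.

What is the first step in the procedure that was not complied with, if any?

None — every step was satisfied

Step 1 — counting 35 days from 2028-05-06 (when the award decision is issued) gives a deadline of 2028-06-10; completed 2028-06-09, before the deadline.
Step 2 — counting 62 days from 2028-06-09 (when the written protest is filed) gives a deadline of 2028-08-10; completed 2028-06-12, before the deadline.
Step 3 — must wait 21 days from 2028-06-12 (when the protest is served on the awardee), so not before 2028-07-03; done 2028-07-04 — permitted.
Step 4 — counting 13 days from 2028-07-04 (when the protest bond is posted) gives a deadline of 2028-07-17; done 2028-07-07 — timely.
Step 5 — counting 45 days from 2028-07-07 (when the statement of grounds is filed) gives a deadline of 2028-08-21; done 2028-08-19 — timely.
Step 6 — counting 30 days from 2028-08-19 (when the procurement file is requested) gives a deadline of 2028-09-18; completed 2028-08-22, before the deadline.
Step 7 — 25 and 102 days from 2028-07-07 (when the statement of grounds is filed) are 2028-08-01 and 2028-10-17 respectively; 2028-08-29 falls inside that range.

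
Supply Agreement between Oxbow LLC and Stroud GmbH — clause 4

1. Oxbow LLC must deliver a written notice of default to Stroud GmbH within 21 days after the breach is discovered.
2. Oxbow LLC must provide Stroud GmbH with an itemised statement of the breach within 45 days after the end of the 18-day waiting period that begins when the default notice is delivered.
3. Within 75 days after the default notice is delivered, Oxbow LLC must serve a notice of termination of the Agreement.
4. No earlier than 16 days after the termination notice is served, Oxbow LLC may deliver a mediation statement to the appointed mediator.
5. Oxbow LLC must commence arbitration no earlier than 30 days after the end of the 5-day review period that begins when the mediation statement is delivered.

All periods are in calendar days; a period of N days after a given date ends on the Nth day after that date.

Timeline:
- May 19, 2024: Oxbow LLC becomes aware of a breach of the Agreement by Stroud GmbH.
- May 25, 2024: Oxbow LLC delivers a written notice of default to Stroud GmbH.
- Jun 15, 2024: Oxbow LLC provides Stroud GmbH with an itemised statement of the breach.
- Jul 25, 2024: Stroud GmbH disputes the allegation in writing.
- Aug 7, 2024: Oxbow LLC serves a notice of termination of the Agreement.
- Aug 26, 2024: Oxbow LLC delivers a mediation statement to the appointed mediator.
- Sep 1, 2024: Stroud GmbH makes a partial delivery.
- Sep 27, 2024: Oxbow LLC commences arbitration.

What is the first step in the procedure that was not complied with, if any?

Step 1: 21 days after May 19, 2024 (when the breach is discovered) is Jun 9, 2024; done May 25, 2024 — timely.
Step 2: 45 days after Jun 12, 2024 (end of the 18-day waiting period, which began when the default notice is delivered on May 25, 2024) is Jul 27, 2024; Jun 15, 2024 is within that limit.
Step 3: 75 days after May 25, 2024 (when the default notice is delivered) is Aug 8, 2024; completed Aug 7, 2024, before the deadline.
Step 4: the earliest permitted date is 16 days after Aug 7, 2024 (when the termination notice is served), i.e. Aug 23, 2024; done Aug 26, 2024, after the minimum wait.
Step 5: the earliest permitted date is 30 days after Aug 31, 2024 (end of the 5-day review period, which began when the mediation statement is delivered on Aug 26, 2024), i.e. Sep 30, 2024; done Sep 27, 2024 — 3 days too early.
The procedure was therefore not followed at step 5.

Step 5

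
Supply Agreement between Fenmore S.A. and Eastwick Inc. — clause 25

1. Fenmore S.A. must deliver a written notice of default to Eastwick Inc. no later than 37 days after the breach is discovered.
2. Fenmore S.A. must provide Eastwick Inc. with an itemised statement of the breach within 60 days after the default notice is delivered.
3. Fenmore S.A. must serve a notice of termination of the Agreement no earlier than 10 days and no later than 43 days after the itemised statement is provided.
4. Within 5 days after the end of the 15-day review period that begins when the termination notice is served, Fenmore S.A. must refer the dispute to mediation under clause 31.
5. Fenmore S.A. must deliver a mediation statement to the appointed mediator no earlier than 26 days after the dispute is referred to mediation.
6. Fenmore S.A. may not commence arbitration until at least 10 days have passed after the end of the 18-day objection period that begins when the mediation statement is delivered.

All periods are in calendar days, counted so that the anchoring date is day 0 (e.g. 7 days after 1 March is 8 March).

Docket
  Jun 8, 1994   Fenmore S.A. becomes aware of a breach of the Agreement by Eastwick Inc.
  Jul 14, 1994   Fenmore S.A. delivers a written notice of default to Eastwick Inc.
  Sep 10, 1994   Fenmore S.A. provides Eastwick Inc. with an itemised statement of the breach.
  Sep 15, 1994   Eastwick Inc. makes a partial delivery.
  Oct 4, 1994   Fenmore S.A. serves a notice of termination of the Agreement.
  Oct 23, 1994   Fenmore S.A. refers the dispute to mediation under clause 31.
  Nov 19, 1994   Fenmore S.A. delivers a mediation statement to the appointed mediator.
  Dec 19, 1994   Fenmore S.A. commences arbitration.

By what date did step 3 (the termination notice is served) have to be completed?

Oct 23, 1994

Step 3 runs from Sep 10, 1994, when the itemised statement is provided. The window is 10–43 days after Sep 10, 1994; it closes on Oct 23, 1994.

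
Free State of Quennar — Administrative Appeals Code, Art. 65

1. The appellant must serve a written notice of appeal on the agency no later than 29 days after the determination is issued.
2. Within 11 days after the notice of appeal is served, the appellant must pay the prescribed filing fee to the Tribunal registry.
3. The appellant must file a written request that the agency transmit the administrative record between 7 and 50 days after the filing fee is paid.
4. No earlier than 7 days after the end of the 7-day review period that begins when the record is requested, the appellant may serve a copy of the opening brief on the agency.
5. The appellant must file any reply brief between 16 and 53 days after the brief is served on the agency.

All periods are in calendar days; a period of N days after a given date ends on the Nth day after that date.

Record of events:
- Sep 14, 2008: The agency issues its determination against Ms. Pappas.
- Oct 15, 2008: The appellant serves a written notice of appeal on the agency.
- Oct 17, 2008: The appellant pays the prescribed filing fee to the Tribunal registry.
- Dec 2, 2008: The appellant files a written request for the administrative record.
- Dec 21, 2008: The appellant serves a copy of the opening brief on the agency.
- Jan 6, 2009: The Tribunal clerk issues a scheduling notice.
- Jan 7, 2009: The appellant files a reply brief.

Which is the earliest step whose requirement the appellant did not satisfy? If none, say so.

Step 1 — counting 29 days from Sep 14, 2008 (when the determination is issued) gives a deadline of Oct 13, 2008; Oct 15, 2008 misses that deadline by 2 days.

Step 1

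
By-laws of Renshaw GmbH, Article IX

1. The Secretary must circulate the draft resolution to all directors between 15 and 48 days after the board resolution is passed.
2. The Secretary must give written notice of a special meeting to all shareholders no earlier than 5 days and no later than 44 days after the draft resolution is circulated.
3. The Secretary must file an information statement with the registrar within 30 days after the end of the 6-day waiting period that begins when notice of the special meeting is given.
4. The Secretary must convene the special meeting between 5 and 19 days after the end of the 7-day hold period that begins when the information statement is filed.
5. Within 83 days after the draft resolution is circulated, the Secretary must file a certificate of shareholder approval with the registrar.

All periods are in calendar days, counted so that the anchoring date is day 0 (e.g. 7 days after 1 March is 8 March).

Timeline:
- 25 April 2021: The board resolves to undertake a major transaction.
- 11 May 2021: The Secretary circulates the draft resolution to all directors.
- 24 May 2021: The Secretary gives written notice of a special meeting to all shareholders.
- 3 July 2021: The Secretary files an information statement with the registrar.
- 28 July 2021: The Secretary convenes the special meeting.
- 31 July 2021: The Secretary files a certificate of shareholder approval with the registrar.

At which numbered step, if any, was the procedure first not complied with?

Step 1: the window is 15–48 days after 25 April 2021 (when the board resolution is passed), so 10 May 2021 through 12 June 2021; 11 May 2021 falls inside that range.
Step 2: the window is 5–44 days after 11 May 2021 (when the draft resolution is circulated), so 16 May 2021 through 24 June 2021; done 24 May 2021 — within the window.
Step 3: 30 days after 30 May 2021 (end of the 6-day waiting period, which began when notice of the special meeting is given on 24 May 2021) is 29 June 2021; not done until 3 July 2021, 4 days after the deadline.

Step 3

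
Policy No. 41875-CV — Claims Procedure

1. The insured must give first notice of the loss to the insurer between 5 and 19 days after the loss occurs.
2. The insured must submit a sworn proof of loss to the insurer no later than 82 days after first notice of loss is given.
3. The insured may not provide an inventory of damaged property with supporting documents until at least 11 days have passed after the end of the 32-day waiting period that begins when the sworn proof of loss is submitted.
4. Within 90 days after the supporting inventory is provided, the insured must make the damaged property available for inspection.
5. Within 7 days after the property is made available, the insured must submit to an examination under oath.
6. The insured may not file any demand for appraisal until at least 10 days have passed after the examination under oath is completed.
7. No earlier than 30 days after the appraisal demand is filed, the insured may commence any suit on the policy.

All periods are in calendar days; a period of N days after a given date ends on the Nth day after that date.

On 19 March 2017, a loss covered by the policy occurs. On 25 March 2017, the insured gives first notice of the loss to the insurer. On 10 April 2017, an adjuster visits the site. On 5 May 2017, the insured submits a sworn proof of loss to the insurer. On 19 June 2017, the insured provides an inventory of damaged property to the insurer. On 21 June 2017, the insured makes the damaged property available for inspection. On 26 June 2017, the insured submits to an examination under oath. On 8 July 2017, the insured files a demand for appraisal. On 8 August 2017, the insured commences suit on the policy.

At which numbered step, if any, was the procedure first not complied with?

None — every step was satisfied

Step 1 — 5 and 19 days from 19 March 2017 (when the loss occurs) are 24 March 2017 and 7 April 2017 respectively; done 25 March 2017 — within the window.
Step 2 — counting 82 days from 25 March 2017 (when first notice of loss is given) gives a deadline of 15 June 2017; done 5 May 2017 — timely.
Step 3 — must wait 11 days from 6 June 2017 (end of the 32-day waiting period, which began when the sworn proof of loss is submitted on 5 May 2017), so not before 17 June 2017; done 19 June 2017 — permitted.
Step 4 — counting 90 days from 19 June 2017 (when the supporting inventory is provided) gives a deadline of 17 September 2017; done 21 June 2017 — timely.
Step 5 — counting 7 days from 21 June 2017 (when the property is made available) gives a deadline of 28 June 2017; 26 June 2017 is within that limit.
Step 6 — must wait 10 days from 26 June 2017 (when the examination under oath is completed), so not before 6 July 2017; 8 July 2017 is on or after that date.
Step 7 — must wait 30 days from 8 July 2017 (when the appraisal demand is filed), so not before 7 August 2017; done 8 August 2017, after the minimum wait.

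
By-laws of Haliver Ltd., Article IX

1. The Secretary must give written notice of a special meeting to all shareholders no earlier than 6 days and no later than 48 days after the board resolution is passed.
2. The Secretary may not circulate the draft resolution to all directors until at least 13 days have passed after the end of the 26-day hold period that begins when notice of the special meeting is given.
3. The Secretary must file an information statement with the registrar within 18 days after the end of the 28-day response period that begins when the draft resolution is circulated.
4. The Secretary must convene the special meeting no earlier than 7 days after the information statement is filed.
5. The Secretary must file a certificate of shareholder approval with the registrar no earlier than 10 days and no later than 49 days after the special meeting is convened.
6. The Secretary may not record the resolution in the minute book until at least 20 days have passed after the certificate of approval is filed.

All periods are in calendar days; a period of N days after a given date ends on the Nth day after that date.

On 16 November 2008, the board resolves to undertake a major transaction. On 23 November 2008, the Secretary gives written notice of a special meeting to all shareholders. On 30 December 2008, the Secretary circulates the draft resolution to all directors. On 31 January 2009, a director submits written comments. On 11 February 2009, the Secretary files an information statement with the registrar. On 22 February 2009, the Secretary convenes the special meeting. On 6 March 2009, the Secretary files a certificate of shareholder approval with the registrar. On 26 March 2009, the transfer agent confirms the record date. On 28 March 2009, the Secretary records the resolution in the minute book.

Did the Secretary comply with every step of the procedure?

No

(1) the permitted window runs from 16 November 2008 + 6 = 22 November 2008 to 16 November 2008 + 48 = 3 January 2009; done 23 November 2008 — within the window.
(2) permitted from 19 December 2008 + 13 days = 1 January 2009 onward; acted on 30 December 2008, 2 days prematurely.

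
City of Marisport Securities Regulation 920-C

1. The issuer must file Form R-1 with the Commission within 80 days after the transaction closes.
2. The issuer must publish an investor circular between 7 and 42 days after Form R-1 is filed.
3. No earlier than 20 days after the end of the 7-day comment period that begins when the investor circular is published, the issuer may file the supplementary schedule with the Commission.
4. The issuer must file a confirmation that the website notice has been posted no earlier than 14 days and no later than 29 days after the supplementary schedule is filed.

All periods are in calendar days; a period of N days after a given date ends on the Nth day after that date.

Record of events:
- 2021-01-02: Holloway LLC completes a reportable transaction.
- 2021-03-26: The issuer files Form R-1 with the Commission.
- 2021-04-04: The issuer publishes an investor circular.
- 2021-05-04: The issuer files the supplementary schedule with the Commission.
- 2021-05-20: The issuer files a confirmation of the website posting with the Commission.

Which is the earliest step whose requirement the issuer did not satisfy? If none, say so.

Step 1 — counting 80 days from 2021-01-02 (when the transaction closes) gives a deadline of 2021-03-23; 2021-03-26 misses that deadline by 3 days.

Step 1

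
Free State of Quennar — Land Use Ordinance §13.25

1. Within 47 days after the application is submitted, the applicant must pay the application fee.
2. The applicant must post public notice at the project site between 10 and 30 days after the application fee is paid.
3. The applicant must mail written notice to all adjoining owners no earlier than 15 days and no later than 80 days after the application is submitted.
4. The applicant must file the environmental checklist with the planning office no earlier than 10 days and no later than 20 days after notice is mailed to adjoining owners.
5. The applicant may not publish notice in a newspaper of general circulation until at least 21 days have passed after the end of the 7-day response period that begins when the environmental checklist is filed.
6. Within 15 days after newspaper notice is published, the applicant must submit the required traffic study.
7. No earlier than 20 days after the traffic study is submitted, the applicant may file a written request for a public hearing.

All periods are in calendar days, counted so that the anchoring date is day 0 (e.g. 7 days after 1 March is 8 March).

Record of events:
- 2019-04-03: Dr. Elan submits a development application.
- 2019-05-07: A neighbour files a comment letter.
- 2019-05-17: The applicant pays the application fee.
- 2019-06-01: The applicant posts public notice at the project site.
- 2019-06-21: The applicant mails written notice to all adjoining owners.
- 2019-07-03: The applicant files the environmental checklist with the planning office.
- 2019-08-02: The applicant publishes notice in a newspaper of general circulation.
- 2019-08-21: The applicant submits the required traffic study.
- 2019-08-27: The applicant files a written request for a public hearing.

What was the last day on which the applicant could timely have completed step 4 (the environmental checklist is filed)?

Step 4 runs from 2019-06-21, when notice is mailed to adjoining owners. The window is 10–20 days after 2019-06-21; it closes on 2019-07-11.

2019-07-11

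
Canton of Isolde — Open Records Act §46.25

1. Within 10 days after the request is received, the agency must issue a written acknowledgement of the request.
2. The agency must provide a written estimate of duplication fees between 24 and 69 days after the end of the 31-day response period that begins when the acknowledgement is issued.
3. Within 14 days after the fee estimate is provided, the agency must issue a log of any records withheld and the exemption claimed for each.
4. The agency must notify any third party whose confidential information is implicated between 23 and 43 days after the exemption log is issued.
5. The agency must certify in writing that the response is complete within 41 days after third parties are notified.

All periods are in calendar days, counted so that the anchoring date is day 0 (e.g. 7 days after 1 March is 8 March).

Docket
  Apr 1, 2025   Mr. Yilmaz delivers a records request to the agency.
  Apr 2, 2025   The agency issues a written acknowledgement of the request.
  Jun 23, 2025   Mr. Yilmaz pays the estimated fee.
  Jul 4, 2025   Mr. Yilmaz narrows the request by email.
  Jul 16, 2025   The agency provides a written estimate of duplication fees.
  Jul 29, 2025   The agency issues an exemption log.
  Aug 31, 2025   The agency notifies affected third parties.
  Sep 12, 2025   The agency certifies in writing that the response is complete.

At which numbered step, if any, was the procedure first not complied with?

Step 2

Step 1: 10 days after Apr 1, 2025 (when the request is received) is Apr 11, 2025; Apr 2, 2025 is within that limit.
Step 2: the window is 24–69 days after May 3, 2025 (end of the 31-day response period, which began when the acknowledgement is issued on Apr 2, 2025), so May 27, 2025 through Jul 11, 2025; Jul 16, 2025 is 5 days past the end of the window.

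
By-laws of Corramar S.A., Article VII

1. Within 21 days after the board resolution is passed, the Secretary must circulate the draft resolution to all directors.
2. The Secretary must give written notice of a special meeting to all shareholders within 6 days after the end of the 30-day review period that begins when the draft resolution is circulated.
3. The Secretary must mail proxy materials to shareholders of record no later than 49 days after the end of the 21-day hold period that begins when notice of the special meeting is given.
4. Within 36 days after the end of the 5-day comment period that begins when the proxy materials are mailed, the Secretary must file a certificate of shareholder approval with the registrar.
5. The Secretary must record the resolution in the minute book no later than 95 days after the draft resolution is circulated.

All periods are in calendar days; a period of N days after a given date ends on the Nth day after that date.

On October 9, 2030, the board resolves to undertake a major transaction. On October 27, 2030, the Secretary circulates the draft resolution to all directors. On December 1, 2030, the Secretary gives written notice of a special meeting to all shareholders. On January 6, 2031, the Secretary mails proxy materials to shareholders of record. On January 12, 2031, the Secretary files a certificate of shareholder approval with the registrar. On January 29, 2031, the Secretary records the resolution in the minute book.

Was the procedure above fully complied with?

(1) due by October 9, 2030 + 21 days = October 30, 2030; October 27, 2030 is within that limit.
(2) due by November 26, 2030 + 6 days = December 2, 2030; December 1, 2030 is within that limit.
(3) due by December 22, 2030 + 49 days = February 9, 2031; completed January 6, 2031, before the deadline.
(4) due by January 11, 2031 + 36 days = February 16, 2031; completed January 12, 2031, before the deadline.
(5) due by October 27, 2030 + 95 days = January 30, 2031; completed January 29, 2031, before the deadline.

Yes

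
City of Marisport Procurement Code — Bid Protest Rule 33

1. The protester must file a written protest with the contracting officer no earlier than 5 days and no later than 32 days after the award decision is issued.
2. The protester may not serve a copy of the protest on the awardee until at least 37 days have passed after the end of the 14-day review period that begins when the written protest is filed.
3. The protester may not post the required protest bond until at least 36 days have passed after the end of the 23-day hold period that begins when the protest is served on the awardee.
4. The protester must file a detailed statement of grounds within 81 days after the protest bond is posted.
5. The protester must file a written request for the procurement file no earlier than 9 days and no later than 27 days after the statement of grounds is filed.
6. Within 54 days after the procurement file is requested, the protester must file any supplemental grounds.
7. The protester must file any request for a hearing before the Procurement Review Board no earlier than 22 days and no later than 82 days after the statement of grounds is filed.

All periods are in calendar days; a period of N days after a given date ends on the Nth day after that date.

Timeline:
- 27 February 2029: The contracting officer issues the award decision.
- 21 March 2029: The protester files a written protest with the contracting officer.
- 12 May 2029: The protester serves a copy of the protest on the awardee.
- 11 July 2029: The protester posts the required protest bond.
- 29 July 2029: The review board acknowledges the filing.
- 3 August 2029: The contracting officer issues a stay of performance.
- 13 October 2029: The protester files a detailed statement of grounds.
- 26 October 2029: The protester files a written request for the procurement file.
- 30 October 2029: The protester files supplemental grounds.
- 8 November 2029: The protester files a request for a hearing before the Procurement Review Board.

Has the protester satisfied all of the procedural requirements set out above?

Step 1 — 5 and 32 days from 27 February 2029 (when the award decision is issued) are 4 March 2029 and 31 March 2029 respectively; 21 March 2029 falls inside that range.
Step 2 — must wait 37 days from 4 April 2029 (end of the 14-day review period, which began when the written protest is filed on 21 March 2029), so not before 11 May 2029; 12 May 2029 is on or after that date.
Step 3 — must wait 36 days from 4 June 2029 (end of the 23-day hold period, which began when the protest is served on the awardee on 12 May 2029), so not before 10 July 2029; done 11 July 2029 — permitted.
Step 4 — counting 81 days from 11 July 2029 (when the protest bond is posted) gives a deadline of 30 September 2029; done 13 October 2029 — 13 days late.
No need to go further; step 4 was not satisfied.

No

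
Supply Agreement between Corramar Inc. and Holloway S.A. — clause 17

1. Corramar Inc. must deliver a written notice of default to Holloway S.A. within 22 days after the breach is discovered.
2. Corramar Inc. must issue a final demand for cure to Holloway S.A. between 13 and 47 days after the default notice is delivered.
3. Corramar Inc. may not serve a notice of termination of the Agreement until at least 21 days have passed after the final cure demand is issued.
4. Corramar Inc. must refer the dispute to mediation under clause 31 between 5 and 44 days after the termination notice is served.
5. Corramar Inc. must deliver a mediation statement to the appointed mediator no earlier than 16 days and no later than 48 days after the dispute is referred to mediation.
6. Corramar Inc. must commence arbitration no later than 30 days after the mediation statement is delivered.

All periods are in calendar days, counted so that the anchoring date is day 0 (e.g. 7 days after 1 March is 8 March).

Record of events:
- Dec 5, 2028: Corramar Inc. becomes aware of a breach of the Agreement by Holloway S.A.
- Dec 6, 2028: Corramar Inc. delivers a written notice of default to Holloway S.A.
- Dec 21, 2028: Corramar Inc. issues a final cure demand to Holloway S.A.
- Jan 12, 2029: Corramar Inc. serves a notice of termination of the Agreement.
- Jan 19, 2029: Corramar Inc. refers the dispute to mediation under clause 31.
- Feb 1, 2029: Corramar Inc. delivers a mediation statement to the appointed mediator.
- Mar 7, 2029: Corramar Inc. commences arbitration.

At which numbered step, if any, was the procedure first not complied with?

Step 5

Step 1 — counting 22 days from Dec 5, 2028 (when the breach is discovered) gives a deadline of Dec 27, 2028; Dec 6, 2028 is within that limit.
Step 2 — 13 and 47 days from Dec 6, 2028 (when the default notice is delivered) are Dec 19, 2028 and Jan 22, 2029 respectively; Dec 21, 2028 falls inside that range.
Step 3 — must wait 21 days from Dec 21, 2028 (when the final cure demand is issued), so not before Jan 11, 2029; done Jan 12, 2029, after the minimum wait.
Step 4 — 5 and 44 days from Jan 12, 2029 (when the termination notice is served) are Jan 17, 2029 and Feb 25, 2029 respectively; done Jan 19, 2029, which is between those dates.
Step 5 — 16 and 48 days from Jan 19, 2029 (when the dispute is referred to mediation) are Feb 4, 2029 and Mar 8, 2029 respectively; done Feb 1, 2029 — 3 days before the window opened.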